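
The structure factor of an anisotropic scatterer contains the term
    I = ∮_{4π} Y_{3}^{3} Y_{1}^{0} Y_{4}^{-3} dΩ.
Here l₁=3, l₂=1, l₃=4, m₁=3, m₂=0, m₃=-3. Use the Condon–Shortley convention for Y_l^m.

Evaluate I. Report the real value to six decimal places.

-0.162868

m-sum 0 ✓  L=8 even ✓  2≤4≤4 ✓
Π(2lᵢ+1) = 7×3×9 = 189
triangle coeff Δ(3,1,4) = 1/252
Σ_t [0,0]: t=0:+1/36 = 1/36
(3j)²=4/63 [(3 1 4; 0 0 0)], sign=+1
Σ_t [0,0]: t=0:+1/720 = 1/720
(3j)²=1/36 [(3 1 4; 3 0 -3)], sign=-1
⇒ 4πI² = 1/3
I = (-1)√(1/3/(4π)) = -0.16286750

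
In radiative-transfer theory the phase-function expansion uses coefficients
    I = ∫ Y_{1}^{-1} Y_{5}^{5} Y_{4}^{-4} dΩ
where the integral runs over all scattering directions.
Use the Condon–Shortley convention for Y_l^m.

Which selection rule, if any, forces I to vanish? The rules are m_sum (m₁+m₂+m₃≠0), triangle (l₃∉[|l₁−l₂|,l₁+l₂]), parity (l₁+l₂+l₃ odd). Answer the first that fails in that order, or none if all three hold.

azimuthal sum: -1 + 5 − 4 = 0  ✓
4 ≤ 4 ≤ 6 (triangle on l)  ✓
L = 1 + 5 + 4 = 10 (even)  ✓

none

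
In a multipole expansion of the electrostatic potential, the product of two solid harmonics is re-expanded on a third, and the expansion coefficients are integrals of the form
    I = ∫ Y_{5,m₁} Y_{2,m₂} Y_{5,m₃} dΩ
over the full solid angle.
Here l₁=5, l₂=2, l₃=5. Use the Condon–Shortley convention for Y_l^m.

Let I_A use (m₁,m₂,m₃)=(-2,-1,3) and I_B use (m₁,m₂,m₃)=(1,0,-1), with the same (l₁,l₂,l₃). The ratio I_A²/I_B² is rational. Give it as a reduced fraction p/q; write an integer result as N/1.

100/81

Shared (l₁,l₂,l₃)=(5,2,5): N and (l;000)² cancel in I_A²/I_B².
A: Δ = 2!·8!·2!/13! = 1/38610; Racah Σ t=0..1: t=0:+1/10080 t=1:−1/2880 = -1/4032; ⇒ 3j(5 2 5; -2 -1 3)² = 10/429, sgn -1
B: Δ = 2!·8!·2!/13! = 1/38610; Racah Σ t=0..2: t=0:+1/2304 t=1:−1/720 t=2:+1/5760 = -1/1280; ⇒ 3j(5 2 5; 1 0 -1)² = 27/1430, sgn -1
I_A²/I_B² = (10/429)/(27/1430) = 100/81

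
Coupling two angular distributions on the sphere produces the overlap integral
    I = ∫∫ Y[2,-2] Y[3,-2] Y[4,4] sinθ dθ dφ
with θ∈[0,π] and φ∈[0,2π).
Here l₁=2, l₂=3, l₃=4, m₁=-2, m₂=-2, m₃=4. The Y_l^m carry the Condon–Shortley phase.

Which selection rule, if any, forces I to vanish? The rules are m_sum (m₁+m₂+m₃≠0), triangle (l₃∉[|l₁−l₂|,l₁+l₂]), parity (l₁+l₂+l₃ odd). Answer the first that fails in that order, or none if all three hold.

azimuthal sum: -2 − 2 + 4 = 0  ✓
1 ≤ 4 ≤ 5 (triangle on l)  ✓
L = 2 + 3 + 4 = 9 (odd)  ✗

parity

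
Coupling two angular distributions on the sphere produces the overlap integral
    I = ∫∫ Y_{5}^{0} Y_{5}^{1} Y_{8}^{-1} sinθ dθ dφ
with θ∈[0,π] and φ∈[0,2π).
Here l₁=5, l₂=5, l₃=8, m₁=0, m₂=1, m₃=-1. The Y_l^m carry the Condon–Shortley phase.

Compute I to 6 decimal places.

m-sum 0 ✓  L=18 even ✓  0≤8≤10 ✓
Π(2lᵢ+1) = 11×11×17 = 2057
triangle coeff Δ(5,5,8) = 1/37413090
Σ_t [0,2]: t=0:+1/1036800 t=1:−1/331776 t=2:+1/1036800 = -1/921600
(3j)²=490/46189 [(5 5 8; 0 0 0)], sign=-1
Σ_t [0,2]: t=0:+1/2073600 t=1:−1/414720 t=2:+1/829440 = -1/1382400
(3j)²=294/46189 [(5 5 8; 0 1 -1)], sign=+1
⇒ 4πI² = 144060/1037153
I = (-1)√(144060/1037153/(4π)) = -0.10513453

-0.105135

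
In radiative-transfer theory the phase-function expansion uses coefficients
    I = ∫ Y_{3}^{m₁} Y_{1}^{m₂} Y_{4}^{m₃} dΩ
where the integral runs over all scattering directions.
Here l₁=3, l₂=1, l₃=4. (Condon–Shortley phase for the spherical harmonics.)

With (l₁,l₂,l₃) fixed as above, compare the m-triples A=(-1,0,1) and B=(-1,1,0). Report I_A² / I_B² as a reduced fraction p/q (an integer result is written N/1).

5/2

l's match ⇒ only the (l;m) 3-j factors differ between A and B.
A: triangle coeff Δ(3,1,4) = 1/252; Σ_t [0,0]: t=0:+1/48 = 1/48; (3j)²=5/84 [(3 1 4; -1 0 1)], sign=-1
B: triangle coeff Δ(3,1,4) = 1/252; Σ_t [0,0]: t=0:+1/96 = 1/96; (3j)²=1/42 [(3 1 4; -1 1 0)], sign=+1
I_A²/I_B² = (5/84)/(1/42) = 5/2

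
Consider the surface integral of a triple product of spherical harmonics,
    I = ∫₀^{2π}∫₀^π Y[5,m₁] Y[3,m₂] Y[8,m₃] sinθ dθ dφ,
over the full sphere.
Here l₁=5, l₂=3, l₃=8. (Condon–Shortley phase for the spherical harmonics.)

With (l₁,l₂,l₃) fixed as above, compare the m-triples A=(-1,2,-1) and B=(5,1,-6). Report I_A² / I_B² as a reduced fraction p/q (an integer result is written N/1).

Shared (l₁,l₂,l₃)=(5,3,8): N and (l;000)² cancel in I_A²/I_B².
A: Δ = 0!·10!·6!/17! = 1/136136; Racah Σ t=0..0: t=0:+1/2073600 = 1/2073600; ⇒ 3j(5 3 8; -1 2 -1)² = 63/9724, sgn -1
B: Δ = 0!·10!·6!/17! = 1/136136; Racah Σ t=0..0: t=0:+1/174182400 = 1/174182400; ⇒ 3j(5 3 8; 5 1 -6)² = 1/136, sgn +1
I_A²/I_B² = (63/9724)/(1/136) = 126/143

126/143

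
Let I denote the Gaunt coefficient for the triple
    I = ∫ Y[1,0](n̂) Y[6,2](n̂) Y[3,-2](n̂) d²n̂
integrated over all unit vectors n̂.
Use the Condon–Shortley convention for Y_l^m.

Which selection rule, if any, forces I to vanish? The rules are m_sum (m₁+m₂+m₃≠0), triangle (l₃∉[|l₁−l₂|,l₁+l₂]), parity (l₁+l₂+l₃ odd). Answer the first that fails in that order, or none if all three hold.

m₁+m₂+m₃ = 0 + 2 − 2 = 0  ✓
triangle: |1−6|=5 ≤ l₃=3 ≤ 1+6=7  ✗
parity: l₁+l₂+l₃ = 10 is even

triangle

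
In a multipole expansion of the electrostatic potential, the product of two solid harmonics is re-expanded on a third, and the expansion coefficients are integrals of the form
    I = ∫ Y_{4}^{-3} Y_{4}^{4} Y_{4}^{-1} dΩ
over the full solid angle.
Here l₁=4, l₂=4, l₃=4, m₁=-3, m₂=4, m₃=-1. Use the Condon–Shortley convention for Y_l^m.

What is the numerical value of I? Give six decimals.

m-sum 0 ✓  L=12 even ✓  0≤4≤8 ✓
Π(2lᵢ+1) = 9×9×9 = 729
triangle coeff Δ(4,4,4) = 1/450450
Σ_t [0,4]: t=0:+1/13824 t=1:−1/216 t=2:+1/64 t=3:−1/216 t=4:+1/13824 = 5/768
(3j)²=18/1001 [(4 4 4; 0 0 0)], sign=+1
Σ_t [4,4]: t=4:+1/3456 = 1/3456
(3j)²=35/1287 [(4 4 4; -3 4 -1)], sign=-1
⇒ 4πI² = 7290/20449
I = (-1)√(7290/20449/(4π)) = -0.16843130

-0.168431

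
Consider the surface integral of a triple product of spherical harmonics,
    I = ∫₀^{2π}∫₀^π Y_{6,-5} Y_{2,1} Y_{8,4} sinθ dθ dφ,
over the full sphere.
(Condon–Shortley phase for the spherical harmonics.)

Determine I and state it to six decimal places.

Rules hold: Σm=0, L=16 even, 4≤8≤8.
N = 13·5·17 = 1105
Δ = 0!·12!·4!/17! = 1/30940
Racah Σ t=0..0: t=0:+1/2073600 = 1/2073600
⇒ 3j(6 2 8; 0 0 0)² = 28/1105, sgn +1
Racah Σ t=0..0: t=0:+1/239500800 = 1/239500800
⇒ 3j(6 2 8; -5 1 4)² = 12/7735, sgn +1
4πI² = N·(3j₀)²·(3jₘ)² = 48/1105
I = +1·√(0.0434389/4π) = 0.05879421

0.058794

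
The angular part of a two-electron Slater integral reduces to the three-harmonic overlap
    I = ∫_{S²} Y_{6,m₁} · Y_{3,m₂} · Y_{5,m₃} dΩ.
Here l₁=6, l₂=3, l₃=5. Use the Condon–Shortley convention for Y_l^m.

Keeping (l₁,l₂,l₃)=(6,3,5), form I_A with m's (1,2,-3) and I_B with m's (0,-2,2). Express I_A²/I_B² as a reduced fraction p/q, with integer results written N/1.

Shared (l₁,l₂,l₃)=(6,3,5): N and (l;000)² cancel in I_A²/I_B².
A: Δ = 4!·8!·2!/15! = 1/675675; Racah Σ t=3..4: t=3:−1/17280 t=4:+1/120960 = -1/20160; ⇒ 3j(6 3 5; 1 2 -3)² = 64/3003, sgn -1
B: Δ = 4!·8!·2!/15! = 1/675675; Racah Σ t=0..1: t=0:+1/34560 t=1:−1/8640 = -1/11520; ⇒ 3j(6 3 5; 0 -2 2)² = 3/143, sgn +1
I_A²/I_B² = (64/3003)/(3/143) = 64/63

64/63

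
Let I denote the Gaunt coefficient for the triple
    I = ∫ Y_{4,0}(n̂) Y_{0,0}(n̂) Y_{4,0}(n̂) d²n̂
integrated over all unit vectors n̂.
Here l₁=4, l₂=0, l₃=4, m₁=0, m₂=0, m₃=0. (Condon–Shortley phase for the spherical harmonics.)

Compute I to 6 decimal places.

Rules hold: Σm=0, L=8 even, 4≤4≤4.
N = 9·1·9 = 81
Δ = 0!·8!·0!/9! = 1/9
Racah Σ t=0..0: t=0:+1/576 = 1/576
⇒ 3j(4 0 4; 0 0 0)² = 1/9, sgn +1
(m-triple is (0,0,0) — same symbol as above.)
4πI² = N·(3j₀)²·(3jₘ)² = 1/1
I = +1·√(1/4π) = 0.28209479

0.282095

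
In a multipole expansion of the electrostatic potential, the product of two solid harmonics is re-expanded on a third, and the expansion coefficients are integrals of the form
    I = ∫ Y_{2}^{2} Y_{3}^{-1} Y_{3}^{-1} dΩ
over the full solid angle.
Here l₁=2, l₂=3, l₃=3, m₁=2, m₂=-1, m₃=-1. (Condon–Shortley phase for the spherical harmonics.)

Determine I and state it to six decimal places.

m-sum 0 ✓  L=8 even ✓  1≤3≤5 ✓
Π(2lᵢ+1) = 5×7×7 = 245
triangle coeff Δ(2,3,3) = 1/3780
Σ_t [0,2]: t=0:+1/24 t=1:−1/4 t=2:+1/24 = -1/6
(3j)²=4/105 [(2 3 3; 0 0 0)], sign=+1
Σ_t [0,0]: t=0:+1/16 = 1/16
(3j)²=2/35 [(2 3 3; 2 -1 -1)], sign=+1
⇒ 4πI² = 8/15
I = (+1)√(8/15/(4π)) = 0.20601291

0.206013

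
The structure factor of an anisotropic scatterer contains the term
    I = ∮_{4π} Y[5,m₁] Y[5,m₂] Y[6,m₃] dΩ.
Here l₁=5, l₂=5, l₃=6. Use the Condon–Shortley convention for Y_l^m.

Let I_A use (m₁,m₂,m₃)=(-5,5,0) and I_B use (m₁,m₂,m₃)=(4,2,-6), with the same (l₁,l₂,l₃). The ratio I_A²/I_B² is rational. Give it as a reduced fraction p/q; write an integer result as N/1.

25/308

Same 5,5,6: normalisation and zero-m 3j drop out of the ratio.
A: Δ: 4! 6! 6! / 17! → 1/28588560; sum: t=4:+1/12441600 = 1/12441600; 3j²(5 5 6; -5 5 0) = Δ·Π!·Σ² = 15/9724  (sign +1)
B: Δ: 4! 6! 6! / 17! → 1/28588560; sum: t=1:−1/3110400 = -1/3110400; 3j²(5 5 6; 4 2 -6) = Δ·Π!·Σ² = 21/1105  (sign -1)
I_A²/I_B² = (15/9724)/(21/1105) = 25/308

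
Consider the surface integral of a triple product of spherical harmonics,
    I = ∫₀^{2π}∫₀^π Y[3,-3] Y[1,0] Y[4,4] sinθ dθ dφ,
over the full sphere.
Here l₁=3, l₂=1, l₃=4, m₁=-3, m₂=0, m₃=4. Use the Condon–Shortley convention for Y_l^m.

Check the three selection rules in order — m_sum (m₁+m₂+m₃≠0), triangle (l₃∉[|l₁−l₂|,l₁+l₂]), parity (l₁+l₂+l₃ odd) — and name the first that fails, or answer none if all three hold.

m_sum

azimuthal sum: -3 + 0 + 4 = 1  ✗
2 ≤ 4 ≤ 4 (triangle on l)
L = 3 + 1 + 4 = 8 (even)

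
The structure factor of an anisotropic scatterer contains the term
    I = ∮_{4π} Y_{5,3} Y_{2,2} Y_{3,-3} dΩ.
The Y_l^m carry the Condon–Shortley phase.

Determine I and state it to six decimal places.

3 + 2 − 3 = 2 ≠ 0: azimuthal integral kills it; I = 0

0.000000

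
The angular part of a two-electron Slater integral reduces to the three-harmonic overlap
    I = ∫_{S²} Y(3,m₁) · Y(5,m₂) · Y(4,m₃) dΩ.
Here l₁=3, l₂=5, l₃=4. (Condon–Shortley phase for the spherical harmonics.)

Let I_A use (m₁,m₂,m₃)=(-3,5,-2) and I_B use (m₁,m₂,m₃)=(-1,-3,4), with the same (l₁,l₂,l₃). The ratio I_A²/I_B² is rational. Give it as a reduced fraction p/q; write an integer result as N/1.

Shared (l₁,l₂,l₃)=(3,5,4): N and (l;000)² cancel in I_A²/I_B².
A: Δ = 4!·2!·6!/13! = 1/180180; Racah Σ t=4..4: t=4:+1/34560 = 1/34560; ⇒ 3j(3 5 4; -3 5 -2)² = 5/286, sgn +1
B: Δ = 4!·2!·6!/13! = 1/180180; Racah Σ t=2..2: t=2:+1/5760 = 1/5760; ⇒ 3j(3 5 4; -1 -3 4)² = 56/2145, sgn +1
I_A²/I_B² = (5/286)/(56/2145) = 75/112

75/112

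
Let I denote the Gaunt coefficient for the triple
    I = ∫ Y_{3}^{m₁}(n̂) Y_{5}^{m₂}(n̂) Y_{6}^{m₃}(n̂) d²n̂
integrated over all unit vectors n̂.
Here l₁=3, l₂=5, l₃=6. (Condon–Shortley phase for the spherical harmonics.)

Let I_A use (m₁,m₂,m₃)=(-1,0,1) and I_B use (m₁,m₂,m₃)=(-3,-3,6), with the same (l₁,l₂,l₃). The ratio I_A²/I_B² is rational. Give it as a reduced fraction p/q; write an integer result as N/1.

14/33

Same 3,5,6: normalisation and zero-m 3j drop out of the ratio.
A: Δ: 2! 4! 8! / 15! → 1/675675; sum: t=0:+1/34560 t=1:−1/3456 t=2:+1/5760 = -1/11520; 3j²(3 5 6; -1 0 1) = Δ·Π!·Σ² = 2/429  (sign +1)
B: Δ: 2! 4! 8! / 15! → 1/675675; sum: t=2:+1/1935360 = 1/1935360; 3j²(3 5 6; -3 -3 6) = Δ·Π!·Σ² = 1/91  (sign +1)
I_A²/I_B² = (2/429)/(1/91) = 14/33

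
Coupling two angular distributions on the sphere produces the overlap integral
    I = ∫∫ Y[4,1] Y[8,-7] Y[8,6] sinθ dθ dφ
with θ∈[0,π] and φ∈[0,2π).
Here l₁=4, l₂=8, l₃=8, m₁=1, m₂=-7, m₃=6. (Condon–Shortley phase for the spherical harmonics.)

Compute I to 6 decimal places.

0.109103

Rules hold: Σm=0, L=20 even, 4≤8≤12.
N = 9·17·17 = 2601
Δ = 4!·4!·12!/21! = 1/185175900
Racah Σ t=0..4: t=0:+1/557383680 t=1:−1/21772800 t=2:+1/8294400 t=3:−1/21772800 t=4:+1/557383680 = 1/30965760
⇒ 3j(4 8 8; 0 0 0)² = 36/4199, sgn +1
Racah Σ t=0..1: t=0:+1/5748019200 t=1:−1/11496038400 = 1/11496038400
⇒ 3j(4 8 8; 1 -7 6)² = 13/1938, sgn +1
4πI² = N·(3j₀)²·(3jₘ)² = 54/361
I = +1·√(0.149584/4π) = 0.10910342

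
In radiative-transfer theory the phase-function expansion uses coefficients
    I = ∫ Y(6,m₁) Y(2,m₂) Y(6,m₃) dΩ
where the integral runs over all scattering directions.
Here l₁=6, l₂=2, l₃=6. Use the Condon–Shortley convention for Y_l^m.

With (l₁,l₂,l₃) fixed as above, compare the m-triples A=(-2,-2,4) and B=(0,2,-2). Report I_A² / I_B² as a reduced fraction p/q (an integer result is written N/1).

9/14

l's match ⇒ only the (l;m) 3-j factors differ between A and B.
A: triangle coeff Δ(6,2,6) = 1/90090; Σ_t [0,0]: t=0:+1/322560 = 1/322560; (3j)²=18/1001 [(6 2 6; -2 -2 4)], sign=+1
B: triangle coeff Δ(6,2,6) = 1/90090; Σ_t [2,2]: t=2:+1/69120 = 1/69120; (3j)²=4/143 [(6 2 6; 0 2 -2)], sign=+1
I_A²/I_B² = (18/1001)/(4/143) = 9/14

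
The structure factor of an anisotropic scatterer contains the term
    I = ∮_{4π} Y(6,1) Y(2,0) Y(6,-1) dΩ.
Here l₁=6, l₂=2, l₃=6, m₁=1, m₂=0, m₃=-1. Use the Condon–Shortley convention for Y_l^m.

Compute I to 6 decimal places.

-0.149094

Rules hold: Σm=0, L=14 even, 4≤6≤8.
N = 13·5·13 = 845
Δ = 2!·10!·2!/15! = 1/90090
Racah Σ t=0..2: t=0:+1/69120 t=1:−1/14400 t=2:+1/69120 = -7/172800
⇒ 3j(6 2 6; 0 0 0)² = 14/715, sgn -1
Racah Σ t=0..2: t=0:+1/57600 t=1:−1/17280 t=2:+1/120960 = -13/403200
⇒ 3j(6 2 6; 1 0 -1)² = 13/770, sgn +1
4πI² = N·(3j₀)²·(3jₘ)² = 169/605
I = -1·√(0.279339/4π) = -0.14909419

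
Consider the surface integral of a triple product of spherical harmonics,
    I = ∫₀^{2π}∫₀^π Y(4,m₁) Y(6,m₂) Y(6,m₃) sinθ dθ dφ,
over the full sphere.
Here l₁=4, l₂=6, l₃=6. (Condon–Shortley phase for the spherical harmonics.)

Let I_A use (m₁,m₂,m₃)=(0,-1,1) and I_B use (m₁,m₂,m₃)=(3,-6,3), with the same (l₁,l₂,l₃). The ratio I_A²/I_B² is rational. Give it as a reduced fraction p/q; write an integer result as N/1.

4096/6237

l's match ⇒ only the (l;m) 3-j factors differ between A and B.
A: triangle coeff Δ(4,6,6) = 1/15315300; Σ_t [0,4]: t=0:+1/414720 t=1:−1/20736 t=2:+1/11520 t=3:−1/51840 t=4:+1/2903040 = 1/45360; (3j)²=1024/153153 [(4 6 6; 0 -1 1)], sign=-1
B: triangle coeff Δ(4,6,6) = 1/15315300; Σ_t [0,0]: t=0:+1/5806080 = 1/5806080; (3j)²=9/884 [(4 6 6; 3 -6 3)], sign=-1
I_A²/I_B² = (1024/153153)/(9/884) = 4096/6237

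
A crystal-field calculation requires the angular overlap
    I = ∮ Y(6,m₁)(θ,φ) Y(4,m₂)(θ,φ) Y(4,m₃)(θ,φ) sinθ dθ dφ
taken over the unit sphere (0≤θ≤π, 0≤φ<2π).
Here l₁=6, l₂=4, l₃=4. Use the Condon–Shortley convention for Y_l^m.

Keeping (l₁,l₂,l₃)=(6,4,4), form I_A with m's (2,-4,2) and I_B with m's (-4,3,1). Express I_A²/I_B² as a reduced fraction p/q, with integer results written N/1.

40/3

Shared (l₁,l₂,l₃)=(6,4,4): N and (l;000)² cancel in I_A²/I_B².
A: Δ = 6!·6!·2!/15! = 1/1261260; Racah Σ t=0..0: t=0:+1/69120 = 1/69120; ⇒ 3j(6 4 4; 2 -4 2)² = 4/429, sgn +1
B: Δ = 6!·6!·2!/15! = 1/1261260; Racah Σ t=5..6: t=5:−1/28800 t=6:+1/34560 = -1/172800; ⇒ 3j(6 4 4; -4 3 1)² = 1/1430, sgn +1
I_A²/I_B² = (4/429)/(1/1430) = 40/3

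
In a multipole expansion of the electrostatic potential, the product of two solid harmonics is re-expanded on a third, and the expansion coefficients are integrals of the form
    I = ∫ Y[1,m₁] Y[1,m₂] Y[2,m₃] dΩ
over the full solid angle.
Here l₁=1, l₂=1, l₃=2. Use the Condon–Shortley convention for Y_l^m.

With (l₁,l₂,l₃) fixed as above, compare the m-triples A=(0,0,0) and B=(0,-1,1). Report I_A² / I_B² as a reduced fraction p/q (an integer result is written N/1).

Shared (l₁,l₂,l₃)=(1,1,2): N and (l;000)² cancel in I_A²/I_B².
A: Δ = 0!·2!·2!/5! = 1/30; Racah Σ t=0..0: t=0:+1/1 = 1/1; ⇒ 3j(1 1 2; 0 0 0)² = 2/15, sgn +1
B: Δ = 0!·2!·2!/5! = 1/30; Racah Σ t=0..0: t=0:+1/2 = 1/2; ⇒ 3j(1 1 2; 0 -1 1)² = 1/10, sgn -1
I_A²/I_B² = (2/15)/(1/10) = 4/3

4/3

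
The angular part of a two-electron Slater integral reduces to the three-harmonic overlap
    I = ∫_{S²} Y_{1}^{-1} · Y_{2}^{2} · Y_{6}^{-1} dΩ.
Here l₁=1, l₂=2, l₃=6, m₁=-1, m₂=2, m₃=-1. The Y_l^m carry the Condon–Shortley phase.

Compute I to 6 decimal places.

triangle: need 1≤l₃≤3, have 6; I=0

0.000000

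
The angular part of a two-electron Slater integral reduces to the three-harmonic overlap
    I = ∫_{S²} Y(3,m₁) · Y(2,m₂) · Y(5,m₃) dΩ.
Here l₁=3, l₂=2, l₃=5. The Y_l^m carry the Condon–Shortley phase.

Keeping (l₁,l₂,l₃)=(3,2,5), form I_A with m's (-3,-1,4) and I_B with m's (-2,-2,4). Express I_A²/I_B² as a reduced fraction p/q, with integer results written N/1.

2/3

Shared (l₁,l₂,l₃)=(3,2,5): N and (l;000)² cancel in I_A²/I_B².
A: Δ = 0!·6!·4!/11! = 1/2310; Racah Σ t=0..0: t=0:+1/4320 = 1/4320; ⇒ 3j(3 2 5; -3 -1 4)² = 2/55, sgn -1
B: Δ = 0!·6!·4!/11! = 1/2310; Racah Σ t=0..0: t=0:+1/2880 = 1/2880; ⇒ 3j(3 2 5; -2 -2 4)² = 3/55, sgn -1
I_A²/I_B² = (2/55)/(3/55) = 2/3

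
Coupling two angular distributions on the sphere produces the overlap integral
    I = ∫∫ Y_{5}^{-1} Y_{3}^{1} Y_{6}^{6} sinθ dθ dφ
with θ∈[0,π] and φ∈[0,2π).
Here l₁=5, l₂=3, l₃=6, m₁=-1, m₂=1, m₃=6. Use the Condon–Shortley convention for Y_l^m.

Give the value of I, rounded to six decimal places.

0.000000

-1 + 1 + 6 = 6 ≠ 0: azimuthal integral kills it; I = 0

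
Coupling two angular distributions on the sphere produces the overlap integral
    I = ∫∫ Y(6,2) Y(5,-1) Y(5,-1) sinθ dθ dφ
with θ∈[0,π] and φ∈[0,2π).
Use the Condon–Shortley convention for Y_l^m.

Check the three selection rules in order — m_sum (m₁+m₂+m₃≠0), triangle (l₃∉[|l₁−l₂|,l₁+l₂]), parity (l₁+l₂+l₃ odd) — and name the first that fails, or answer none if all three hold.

Σmᵢ = 0  ✓
l₃∈[|l₁−l₂|,l₁+l₂]=[1,11], have l₃=5  ✓
Σlᵢ = 16 ⇒ even  ✓

none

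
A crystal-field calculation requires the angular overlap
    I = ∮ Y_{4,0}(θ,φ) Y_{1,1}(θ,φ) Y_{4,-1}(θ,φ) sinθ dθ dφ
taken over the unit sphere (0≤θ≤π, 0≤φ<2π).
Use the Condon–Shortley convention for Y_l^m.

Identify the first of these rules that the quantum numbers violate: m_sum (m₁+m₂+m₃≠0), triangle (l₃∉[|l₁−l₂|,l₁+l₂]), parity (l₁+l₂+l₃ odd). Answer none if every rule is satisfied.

m₁+m₂+m₃ = 0 + 1 − 1 = 0  ✓
triangle: |4−1|=3 ≤ l₃=4 ≤ 4+1=5  ✓
parity: l₁+l₂+l₃ = 9 is odd  ✗

parity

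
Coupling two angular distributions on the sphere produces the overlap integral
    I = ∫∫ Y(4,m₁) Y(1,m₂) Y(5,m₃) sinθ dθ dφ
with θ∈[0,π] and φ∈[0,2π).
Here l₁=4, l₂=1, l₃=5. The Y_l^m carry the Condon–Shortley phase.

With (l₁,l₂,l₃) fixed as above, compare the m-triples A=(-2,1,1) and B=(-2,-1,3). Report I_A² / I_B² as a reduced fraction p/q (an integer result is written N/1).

l's match ⇒ only the (l;m) 3-j factors differ between A and B.
A: triangle coeff Δ(4,1,5) = 1/495; Σ_t [0,0]: t=0:+1/2880 = 1/2880; (3j)²=2/165 [(4 1 5; -2 1 1)], sign=+1
B: triangle coeff Δ(4,1,5) = 1/495; Σ_t [0,0]: t=0:+1/2880 = 1/2880; (3j)²=28/495 [(4 1 5; -2 -1 3)], sign=+1
I_A²/I_B² = (2/165)/(28/495) = 3/14

3/14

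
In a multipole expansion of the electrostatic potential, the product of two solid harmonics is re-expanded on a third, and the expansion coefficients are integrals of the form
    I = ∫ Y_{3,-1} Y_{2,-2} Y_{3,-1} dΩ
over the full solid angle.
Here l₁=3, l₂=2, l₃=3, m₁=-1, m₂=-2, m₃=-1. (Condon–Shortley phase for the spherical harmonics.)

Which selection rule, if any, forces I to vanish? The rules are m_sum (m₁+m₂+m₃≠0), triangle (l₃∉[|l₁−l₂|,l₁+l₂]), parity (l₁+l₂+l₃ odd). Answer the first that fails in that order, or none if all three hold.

azimuthal sum: -1 − 2 − 1 = -4  ✗
1 ≤ 3 ≤ 5 (triangle on l)
L = 3 + 2 + 3 = 8 (even)

m_sum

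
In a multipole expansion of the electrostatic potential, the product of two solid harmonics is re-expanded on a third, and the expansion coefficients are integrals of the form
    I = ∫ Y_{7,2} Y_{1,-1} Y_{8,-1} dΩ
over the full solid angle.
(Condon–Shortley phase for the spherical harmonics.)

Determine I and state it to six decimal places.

Rules hold: Σm=0, L=16 even, 6≤8≤8.
N = 15·3·17 = 765
Δ = 0!·14!·2!/17! = 1/2040
Racah Σ t=0..0: t=0:+1/25401600 = 1/25401600
⇒ 3j(7 1 8; 0 0 0)² = 8/255, sgn +1
Racah Σ t=0..0: t=0:+1/87091200 = 1/87091200
⇒ 3j(7 1 8; 2 -1 -1)² = 7/680, sgn -1
4πI² = N·(3j₀)²·(3jₘ)² = 21/85
I = -1·√(0.247059/4π) = -0.14021525

-0.140215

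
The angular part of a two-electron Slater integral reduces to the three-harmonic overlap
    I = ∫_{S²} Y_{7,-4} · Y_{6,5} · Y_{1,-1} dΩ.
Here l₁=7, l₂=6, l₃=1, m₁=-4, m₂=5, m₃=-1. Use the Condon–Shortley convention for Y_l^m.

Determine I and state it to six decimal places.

m-sum 0 ✓  L=14 even ✓  1≤1≤13 ✓
Π(2lᵢ+1) = 15×13×3 = 585
triangle coeff Δ(7,6,1) = 1/1365
Σ_t [6,6]: t=6:+1/518400 = 1/518400
(3j)²=7/195 [(7 6 1; 0 0 0)], sign=-1
Σ_t [11,11]: t=11:−1/79833600 = -1/79833600
(3j)²=1/455 [(7 6 1; -4 5 -1)], sign=-1
⇒ 4πI² = 3/65
I = (+1)√(3/65/(4π)) = 0.06060368

0.060604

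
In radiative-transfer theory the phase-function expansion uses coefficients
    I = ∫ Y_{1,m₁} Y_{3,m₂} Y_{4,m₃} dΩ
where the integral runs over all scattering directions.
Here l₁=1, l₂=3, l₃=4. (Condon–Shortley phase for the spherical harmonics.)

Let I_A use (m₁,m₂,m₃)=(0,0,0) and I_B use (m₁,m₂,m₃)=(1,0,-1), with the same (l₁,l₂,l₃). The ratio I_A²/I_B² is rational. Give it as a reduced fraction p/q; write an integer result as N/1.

l's match ⇒ only the (l;m) 3-j factors differ between A and B.
A: triangle coeff Δ(1,3,4) = 1/252; Σ_t [0,0]: t=0:+1/36 = 1/36; (3j)²=4/63 [(1 3 4; 0 0 0)], sign=+1
B: triangle coeff Δ(1,3,4) = 1/252; Σ_t [0,0]: t=0:+1/72 = 1/72; (3j)²=5/126 [(1 3 4; 1 0 -1)], sign=-1
I_A²/I_B² = (4/63)/(5/126) = 8/5

8/5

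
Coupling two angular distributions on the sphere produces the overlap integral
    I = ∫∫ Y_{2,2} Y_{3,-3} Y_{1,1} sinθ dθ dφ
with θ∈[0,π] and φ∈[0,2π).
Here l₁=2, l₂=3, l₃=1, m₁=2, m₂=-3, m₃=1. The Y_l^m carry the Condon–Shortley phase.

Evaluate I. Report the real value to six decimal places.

Checks pass: Σm=0; 6 even; l₃=1∈[1,5].
(2·2+1)(2·3+1)(2·1+1) = 105
Δ: 4! 0! 2! / 7! → 1/105
sum: t=2:+1/4 = 1/4
3j²(2 3 1; 0 0 0) = Δ·Π!·Σ² = 3/35  (sign -1)
sum: t=0:+1/48 = 1/48
3j²(2 3 1; 2 -3 1) = Δ·Π!·Σ² = 1/7  (sign +1)
combine: 4πI² = 105·3/35·1/7 = 9/7
take √, sign -1: I = -0.31986543

-0.319865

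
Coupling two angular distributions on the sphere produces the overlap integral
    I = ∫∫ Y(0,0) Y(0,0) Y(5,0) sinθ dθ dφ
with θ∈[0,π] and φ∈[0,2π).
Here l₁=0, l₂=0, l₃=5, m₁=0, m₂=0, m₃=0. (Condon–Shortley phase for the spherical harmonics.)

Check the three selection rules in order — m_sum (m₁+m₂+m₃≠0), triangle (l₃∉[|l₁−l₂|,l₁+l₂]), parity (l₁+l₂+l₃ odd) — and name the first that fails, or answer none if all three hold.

triangle

azimuthal sum: 0 + 0 + 0 = 0  ✓
0 ≤ 5 ≤ 0 (triangle on l)  ✗
L = 0 + 0 + 5 = 5 (odd)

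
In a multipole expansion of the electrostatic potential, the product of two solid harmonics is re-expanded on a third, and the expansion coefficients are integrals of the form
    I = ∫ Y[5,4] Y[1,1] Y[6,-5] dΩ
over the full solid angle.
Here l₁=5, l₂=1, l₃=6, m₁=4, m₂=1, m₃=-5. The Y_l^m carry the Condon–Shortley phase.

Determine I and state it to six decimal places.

Checks pass: Σm=0; 12 even; l₃=6∈[4,6].
(2·5+1)(2·1+1)(2·6+1) = 429
Δ: 0! 10! 2! / 13! → 1/858
sum: t=0:+1/14400 = 1/14400
3j²(5 1 6; 0 0 0) = Δ·Π!·Σ² = 6/143  (sign +1)
sum: t=0:+1/725760 = 1/725760
3j²(5 1 6; 4 1 -5) = Δ·Π!·Σ² = 5/78  (sign -1)
combine: 4πI² = 429·6/143·5/78 = 15/13
take √, sign -1: I = -0.30301841

-0.303018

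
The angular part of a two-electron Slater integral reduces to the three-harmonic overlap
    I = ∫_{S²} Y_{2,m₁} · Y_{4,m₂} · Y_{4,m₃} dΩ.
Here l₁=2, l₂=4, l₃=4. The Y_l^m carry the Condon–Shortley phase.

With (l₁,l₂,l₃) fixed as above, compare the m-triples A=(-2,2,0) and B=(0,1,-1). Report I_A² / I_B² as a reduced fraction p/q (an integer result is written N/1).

l's match ⇒ only the (l;m) 3-j factors differ between A and B.
A: triangle coeff Δ(2,4,4) = 1/13860; Σ_t [2,2]: t=2:+1/192 = 1/192; (3j)²=3/77 [(2 4 4; -2 2 0)], sign=+1
B: triangle coeff Δ(2,4,4) = 1/13860; Σ_t [0,2]: t=0:+1/480 t=1:−1/48 t=2:+1/144 = -17/1440; (3j)²=289/13860 [(2 4 4; 0 1 -1)], sign=+1
I_A²/I_B² = (3/77)/(289/13860) = 540/289

540/289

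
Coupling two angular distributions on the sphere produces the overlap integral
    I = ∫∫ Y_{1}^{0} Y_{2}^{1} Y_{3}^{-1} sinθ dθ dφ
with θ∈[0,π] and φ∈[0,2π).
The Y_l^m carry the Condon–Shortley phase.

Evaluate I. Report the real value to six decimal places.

-0.233597

Rules hold: Σm=0, L=6 even, 1≤3≤3.
N = 3·5·7 = 105
Δ = 0!·2!·4!/7! = 1/105
Racah Σ t=0..0: t=0:+1/4 = 1/4
⇒ 3j(1 2 3; 0 0 0)² = 3/35, sgn -1
Racah Σ t=0..0: t=0:+1/6 = 1/6
⇒ 3j(1 2 3; 0 1 -1)² = 8/105, sgn +1
4πI² = N·(3j₀)²·(3jₘ)² = 24/35
I = -1·√(0.685714/4π) = -0.23359668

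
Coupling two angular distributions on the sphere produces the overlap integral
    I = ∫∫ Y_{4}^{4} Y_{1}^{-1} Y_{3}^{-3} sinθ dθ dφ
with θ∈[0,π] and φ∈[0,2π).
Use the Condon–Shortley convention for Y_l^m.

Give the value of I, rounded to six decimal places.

0.325735

Checks pass: Σm=0; 8 even; l₃=3∈[3,5].
(2·4+1)(2·1+1)(2·3+1) = 189
Δ: 2! 6! 0! / 9! → 1/252
sum: t=1:−1/36 = -1/36
3j²(4 1 3; 0 0 0) = Δ·Π!·Σ² = 4/63  (sign +1)
sum: t=0:+1/1440 = 1/1440
3j²(4 1 3; 4 -1 -3) = Δ·Π!·Σ² = 1/9  (sign +1)
combine: 4πI² = 189·4/63·1/9 = 4/3
take √, sign +1: I = 0.32573501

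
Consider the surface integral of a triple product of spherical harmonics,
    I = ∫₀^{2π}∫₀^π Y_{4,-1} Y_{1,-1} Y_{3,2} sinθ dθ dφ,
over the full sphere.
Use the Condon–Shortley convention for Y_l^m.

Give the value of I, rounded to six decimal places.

Checks pass: Σm=0; 8 even; l₃=3∈[3,5].
(2·4+1)(2·1+1)(2·3+1) = 189
Δ: 2! 6! 0! / 9! → 1/252
sum: t=1:−1/36 = -1/36
3j²(4 1 3; 0 0 0) = Δ·Π!·Σ² = 4/63  (sign +1)
sum: t=0:+1/240 = 1/240
3j²(4 1 3; -1 -1 2) = Δ·Π!·Σ² = 1/84  (sign -1)
combine: 4πI² = 189·4/63·1/84 = 1/7
take √, sign -1: I = -0.10662181

-0.106622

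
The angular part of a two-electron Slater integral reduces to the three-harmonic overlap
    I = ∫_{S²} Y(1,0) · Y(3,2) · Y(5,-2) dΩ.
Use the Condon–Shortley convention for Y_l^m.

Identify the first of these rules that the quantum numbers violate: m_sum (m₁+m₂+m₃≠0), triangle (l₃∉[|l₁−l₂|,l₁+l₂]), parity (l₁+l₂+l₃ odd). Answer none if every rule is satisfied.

m₁+m₂+m₃ = 0 + 2 − 2 = 0  ✓
triangle: |1−3|=2 ≤ l₃=5 ≤ 1+3=4  ✗
parity: l₁+l₂+l₃ = 9 is odd

triangle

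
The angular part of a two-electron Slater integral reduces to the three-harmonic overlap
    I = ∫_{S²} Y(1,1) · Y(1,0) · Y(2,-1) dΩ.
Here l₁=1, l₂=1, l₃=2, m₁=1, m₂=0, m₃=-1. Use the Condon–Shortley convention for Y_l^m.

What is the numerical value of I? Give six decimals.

Checks pass: Σm=0; 4 even; l₃=2∈[0,2].
(2·1+1)(2·1+1)(2·2+1) = 45
Δ: 0! 2! 2! / 5! → 1/30
sum: t=0:+1/1 = 1/1
3j²(1 1 2; 0 0 0) = Δ·Π!·Σ² = 2/15  (sign +1)
sum: t=0:+1/2 = 1/2
3j²(1 1 2; 1 0 -1) = Δ·Π!·Σ² = 1/10  (sign -1)
combine: 4πI² = 45·2/15·1/10 = 3/5
take √, sign -1: I = -0.21850969

-0.218510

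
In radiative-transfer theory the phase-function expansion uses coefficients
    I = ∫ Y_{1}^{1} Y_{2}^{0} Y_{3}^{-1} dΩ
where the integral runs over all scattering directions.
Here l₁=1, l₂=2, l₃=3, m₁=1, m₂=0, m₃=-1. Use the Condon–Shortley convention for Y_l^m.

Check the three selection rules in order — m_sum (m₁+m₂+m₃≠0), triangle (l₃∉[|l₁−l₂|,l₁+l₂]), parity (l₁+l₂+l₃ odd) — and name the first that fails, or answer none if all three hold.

azimuthal sum: 1 + 0 − 1 = 0  ✓
1 ≤ 3 ≤ 3 (triangle on l)  ✓
L = 1 + 2 + 3 = 6 (even)  ✓

none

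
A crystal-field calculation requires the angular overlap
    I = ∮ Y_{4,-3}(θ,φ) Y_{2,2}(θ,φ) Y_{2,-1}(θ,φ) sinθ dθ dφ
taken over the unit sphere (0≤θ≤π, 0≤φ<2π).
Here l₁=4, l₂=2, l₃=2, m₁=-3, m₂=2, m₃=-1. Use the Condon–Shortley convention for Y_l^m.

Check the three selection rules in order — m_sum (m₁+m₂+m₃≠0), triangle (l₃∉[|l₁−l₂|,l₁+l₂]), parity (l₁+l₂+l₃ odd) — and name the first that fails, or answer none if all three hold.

m_sum

azimuthal sum: -3 + 2 − 1 = -2  ✗
2 ≤ 2 ≤ 6 (triangle on l)
L = 4 + 2 + 2 = 8 (even)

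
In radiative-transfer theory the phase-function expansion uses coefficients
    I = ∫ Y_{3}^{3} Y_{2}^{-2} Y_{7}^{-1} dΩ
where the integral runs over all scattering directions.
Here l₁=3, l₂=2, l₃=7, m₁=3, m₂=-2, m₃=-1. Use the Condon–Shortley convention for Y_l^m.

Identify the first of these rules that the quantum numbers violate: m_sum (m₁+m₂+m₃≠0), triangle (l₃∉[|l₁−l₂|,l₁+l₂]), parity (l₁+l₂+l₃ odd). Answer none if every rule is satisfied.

triangle

azimuthal sum: 3 − 2 − 1 = 0  ✓
1 ≤ 7 ≤ 5 (triangle on l)  ✗
L = 3 + 2 + 7 = 12 (even)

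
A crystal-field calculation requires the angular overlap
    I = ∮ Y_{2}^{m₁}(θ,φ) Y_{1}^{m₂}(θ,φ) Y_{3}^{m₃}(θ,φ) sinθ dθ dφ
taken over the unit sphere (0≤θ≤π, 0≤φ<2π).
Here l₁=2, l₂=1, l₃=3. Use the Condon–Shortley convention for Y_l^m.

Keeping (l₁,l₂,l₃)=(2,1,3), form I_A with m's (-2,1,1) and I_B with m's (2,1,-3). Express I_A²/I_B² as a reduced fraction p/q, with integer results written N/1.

Shared (l₁,l₂,l₃)=(2,1,3): N and (l;000)² cancel in I_A²/I_B².
A: Δ = 0!·4!·2!/7! = 1/105; Racah Σ t=0..0: t=0:+1/48 = 1/48; ⇒ 3j(2 1 3; -2 1 1)² = 1/105, sgn +1
B: Δ = 0!·4!·2!/7! = 1/105; Racah Σ t=0..0: t=0:+1/48 = 1/48; ⇒ 3j(2 1 3; 2 1 -3)² = 1/7, sgn +1
I_A²/I_B² = (1/105)/(1/7) = 1/15

1/15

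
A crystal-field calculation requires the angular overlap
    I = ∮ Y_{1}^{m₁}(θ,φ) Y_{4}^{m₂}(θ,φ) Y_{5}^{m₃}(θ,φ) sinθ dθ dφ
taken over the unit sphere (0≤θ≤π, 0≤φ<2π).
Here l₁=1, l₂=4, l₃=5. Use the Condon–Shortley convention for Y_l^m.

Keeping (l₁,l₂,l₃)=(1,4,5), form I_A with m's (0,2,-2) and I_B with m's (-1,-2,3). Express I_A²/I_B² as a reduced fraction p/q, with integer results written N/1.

3/4

Same 1,4,5: normalisation and zero-m 3j drop out of the ratio.
A: Δ: 0! 2! 8! / 11! → 1/495; sum: t=0:+1/1440 = 1/1440; 3j²(1 4 5; 0 2 -2) = Δ·Π!·Σ² = 7/165  (sign -1)
B: Δ: 0! 2! 8! / 11! → 1/495; sum: t=0:+1/2880 = 1/2880; 3j²(1 4 5; -1 -2 3) = Δ·Π!·Σ² = 28/495  (sign +1)
I_A²/I_B² = (7/165)/(28/495) = 3/4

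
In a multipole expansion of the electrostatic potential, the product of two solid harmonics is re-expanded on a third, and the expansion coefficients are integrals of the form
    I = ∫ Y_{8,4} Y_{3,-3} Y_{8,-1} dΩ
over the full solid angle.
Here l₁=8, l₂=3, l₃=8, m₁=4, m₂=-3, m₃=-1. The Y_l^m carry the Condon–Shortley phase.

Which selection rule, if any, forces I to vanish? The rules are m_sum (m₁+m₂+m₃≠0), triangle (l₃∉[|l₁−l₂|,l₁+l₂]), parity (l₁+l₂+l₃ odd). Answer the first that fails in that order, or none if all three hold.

parity

Σmᵢ = 0  ✓
l₃∈[|l₁−l₂|,l₁+l₂]=[5,11], have l₃=8  ✓
Σlᵢ = 19 ⇒ odd  ✗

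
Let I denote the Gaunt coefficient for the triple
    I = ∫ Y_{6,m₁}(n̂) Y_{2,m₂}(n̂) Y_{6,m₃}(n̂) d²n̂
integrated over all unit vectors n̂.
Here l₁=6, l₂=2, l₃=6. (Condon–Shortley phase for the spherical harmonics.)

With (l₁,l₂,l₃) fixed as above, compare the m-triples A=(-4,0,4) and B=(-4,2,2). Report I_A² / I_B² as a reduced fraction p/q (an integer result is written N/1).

Same 6,2,6: normalisation and zero-m 3j drop out of the ratio.
A: Δ: 2! 10! 2! / 15! → 1/90090; sum: t=0:+1/14515200 t=1:−1/362880 t=2:+1/322560 = 1/2419200; 3j²(6 2 6; -4 0 4) = Δ·Π!·Σ² = 2/5005  (sign +1)
B: Δ: 2! 10! 2! / 15! → 1/90090; sum: t=2:+1/322560 = 1/322560; 3j²(6 2 6; -4 2 2) = Δ·Π!·Σ² = 18/1001  (sign +1)
I_A²/I_B² = (2/5005)/(18/1001) = 1/45

1/45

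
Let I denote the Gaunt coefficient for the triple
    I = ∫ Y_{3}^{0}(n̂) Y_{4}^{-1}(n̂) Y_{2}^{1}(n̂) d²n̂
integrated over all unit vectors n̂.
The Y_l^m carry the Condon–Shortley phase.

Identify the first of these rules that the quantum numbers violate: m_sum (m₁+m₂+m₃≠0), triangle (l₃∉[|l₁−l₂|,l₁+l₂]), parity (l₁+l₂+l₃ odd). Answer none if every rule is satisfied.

azimuthal sum: 0 − 1 + 1 = 0  ✓
1 ≤ 2 ≤ 7 (triangle on l)  ✓
L = 3 + 4 + 2 = 9 (odd)  ✗

parity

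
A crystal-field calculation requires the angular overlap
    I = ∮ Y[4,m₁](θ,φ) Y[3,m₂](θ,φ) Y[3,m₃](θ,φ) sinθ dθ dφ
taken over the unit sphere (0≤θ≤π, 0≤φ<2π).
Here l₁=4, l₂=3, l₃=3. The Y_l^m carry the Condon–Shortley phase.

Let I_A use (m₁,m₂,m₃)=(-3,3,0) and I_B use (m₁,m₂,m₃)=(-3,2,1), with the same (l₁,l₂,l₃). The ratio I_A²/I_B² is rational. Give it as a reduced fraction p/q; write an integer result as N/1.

Same 4,3,3: normalisation and zero-m 3j drop out of the ratio.
A: Δ: 4! 4! 2! / 11! → 1/34650; sum: t=4:+1/288 = 1/288; 3j²(4 3 3; -3 3 0) = Δ·Π!·Σ² = 1/22  (sign -1)
B: Δ: 4! 4! 2! / 11! → 1/34650; sum: t=3:−1/288 t=4:+1/144 = 1/288; 3j²(4 3 3; -3 2 1) = Δ·Π!·Σ² = 1/99  (sign +1)
I_A²/I_B² = (1/22)/(1/99) = 9/2

9/2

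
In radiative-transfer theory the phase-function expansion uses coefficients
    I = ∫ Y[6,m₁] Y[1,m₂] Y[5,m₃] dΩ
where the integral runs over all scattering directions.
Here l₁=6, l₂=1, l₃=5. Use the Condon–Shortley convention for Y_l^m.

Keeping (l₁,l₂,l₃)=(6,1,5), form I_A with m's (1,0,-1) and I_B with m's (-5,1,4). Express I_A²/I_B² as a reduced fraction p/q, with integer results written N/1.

7/11

Same 6,1,5: normalisation and zero-m 3j drop out of the ratio.
A: Δ: 2! 10! 0! / 13! → 1/858; sum: t=1:−1/17280 = -1/17280; 3j²(6 1 5; 1 0 -1) = Δ·Π!·Σ² = 35/858  (sign -1)
B: Δ: 2! 10! 0! / 13! → 1/858; sum: t=2:+1/725760 = 1/725760; 3j²(6 1 5; -5 1 4) = Δ·Π!·Σ² = 5/78  (sign -1)
I_A²/I_B² = (35/858)/(5/78) = 7/11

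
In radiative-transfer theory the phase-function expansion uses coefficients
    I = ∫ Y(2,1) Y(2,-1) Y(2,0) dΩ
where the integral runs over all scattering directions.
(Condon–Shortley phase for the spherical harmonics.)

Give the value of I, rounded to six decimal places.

-0.090112

Checks pass: Σm=0; 6 even; l₃=2∈[0,4].
(2·2+1)(2·2+1)(2·2+1) = 125
Δ: 2! 2! 2! / 7! → 1/630
sum: t=0:+1/8 t=1:−1/1 t=2:+1/8 = -3/4
3j²(2 2 2; 0 0 0) = Δ·Π!·Σ² = 2/35  (sign -1)
sum: t=0:+1/2 t=1:−1/4 = 1/4
3j²(2 2 2; 1 -1 0) = Δ·Π!·Σ² = 1/70  (sign +1)
combine: 4πI² = 125·2/35·1/70 = 5/49
take √, sign -1: I = -0.09011188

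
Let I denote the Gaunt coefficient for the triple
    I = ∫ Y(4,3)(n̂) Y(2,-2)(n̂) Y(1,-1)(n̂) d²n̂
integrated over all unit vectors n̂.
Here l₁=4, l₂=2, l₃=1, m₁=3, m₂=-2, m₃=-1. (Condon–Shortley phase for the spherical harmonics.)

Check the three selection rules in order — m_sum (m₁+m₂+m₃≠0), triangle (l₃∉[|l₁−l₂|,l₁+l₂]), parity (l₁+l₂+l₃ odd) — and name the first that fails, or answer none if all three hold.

triangle

m₁+m₂+m₃ = 3 − 2 − 1 = 0  ✓
triangle: |4−2|=2 ≤ l₃=1 ≤ 4+2=6  ✗
parity: l₁+l₂+l₃ = 7 is odd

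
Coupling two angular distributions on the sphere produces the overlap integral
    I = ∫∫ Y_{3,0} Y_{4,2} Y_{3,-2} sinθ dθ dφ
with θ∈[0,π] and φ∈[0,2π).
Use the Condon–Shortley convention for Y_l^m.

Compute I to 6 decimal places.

-0.044418

Checks pass: Σm=0; 10 even; l₃=3∈[1,7].
(2·3+1)(2·4+1)(2·3+1) = 441
Δ: 4! 2! 4! / 11! → 1/34650
sum: t=1:−1/72 t=2:+1/16 t=3:−1/72 = 5/144
3j²(3 4 3; 0 0 0) = Δ·Π!·Σ² = 2/77  (sign -1)
sum: t=2:+1/96 t=3:−1/72 = -1/288
3j²(3 4 3; 0 2 -2) = Δ·Π!·Σ² = 1/462  (sign +1)
combine: 4πI² = 441·2/77·1/462 = 3/121
take √, sign -1: I = -0.04441841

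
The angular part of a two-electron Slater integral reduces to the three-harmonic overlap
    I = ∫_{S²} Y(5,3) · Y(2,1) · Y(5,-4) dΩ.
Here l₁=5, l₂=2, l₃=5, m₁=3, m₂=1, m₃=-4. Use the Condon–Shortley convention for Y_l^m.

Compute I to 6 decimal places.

Rules hold: Σm=0, L=12 even, 3≤5≤7.
N = 11·5·11 = 605
Δ = 2!·8!·2!/13! = 1/38610
Racah Σ t=0..2: t=0:+1/2880 t=1:−1/576 t=2:+1/2880 = -1/960
⇒ 3j(5 2 5; 0 0 0)² = 10/429, sgn +1
Racah Σ t=1..2: t=1:−1/10080 t=2:+1/80640 = -1/11520
⇒ 3j(5 2 5; 3 1 -4)² = 49/1430, sgn +1
4πI² = N·(3j₀)²·(3jₘ)² = 245/507
I = +1·√(0.483235/4π) = 0.19609844

0.196098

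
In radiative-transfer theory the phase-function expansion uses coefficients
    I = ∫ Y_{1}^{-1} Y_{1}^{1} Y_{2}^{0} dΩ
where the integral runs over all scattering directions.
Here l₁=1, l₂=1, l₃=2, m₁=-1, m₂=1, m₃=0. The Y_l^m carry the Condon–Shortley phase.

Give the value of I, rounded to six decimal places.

0.126157

Rules hold: Σm=0, L=4 even, 0≤2≤2.
N = 3·3·5 = 45
Δ = 0!·2!·2!/5! = 1/30
Racah Σ t=0..0: t=0:+1/1 = 1/1
⇒ 3j(1 1 2; 0 0 0)² = 2/15, sgn +1
Racah Σ t=0..0: t=0:+1/4 = 1/4
⇒ 3j(1 1 2; -1 1 0)² = 1/30, sgn +1
4πI² = N·(3j₀)²·(3jₘ)² = 1/5
I = +1·√(0.2/4π) = 0.12615663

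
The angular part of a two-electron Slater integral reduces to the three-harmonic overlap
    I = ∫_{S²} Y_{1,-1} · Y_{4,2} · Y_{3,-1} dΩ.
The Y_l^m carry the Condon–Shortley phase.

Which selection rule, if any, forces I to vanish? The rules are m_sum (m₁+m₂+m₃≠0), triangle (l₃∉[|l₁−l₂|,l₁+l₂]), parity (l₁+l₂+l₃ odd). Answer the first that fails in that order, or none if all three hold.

azimuthal sum: -1 + 2 − 1 = 0  ✓
3 ≤ 3 ≤ 5 (triangle on l)  ✓
L = 1 + 4 + 3 = 8 (even)  ✓

none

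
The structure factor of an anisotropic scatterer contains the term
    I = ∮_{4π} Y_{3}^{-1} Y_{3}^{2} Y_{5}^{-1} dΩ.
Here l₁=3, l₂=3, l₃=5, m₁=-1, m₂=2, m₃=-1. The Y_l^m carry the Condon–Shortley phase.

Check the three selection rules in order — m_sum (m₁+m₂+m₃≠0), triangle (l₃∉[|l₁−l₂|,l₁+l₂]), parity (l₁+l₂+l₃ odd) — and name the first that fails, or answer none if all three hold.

azimuthal sum: -1 + 2 − 1 = 0  ✓
0 ≤ 5 ≤ 6 (triangle on l)  ✓
L = 3 + 3 + 5 = 11 (odd)  ✗

parity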